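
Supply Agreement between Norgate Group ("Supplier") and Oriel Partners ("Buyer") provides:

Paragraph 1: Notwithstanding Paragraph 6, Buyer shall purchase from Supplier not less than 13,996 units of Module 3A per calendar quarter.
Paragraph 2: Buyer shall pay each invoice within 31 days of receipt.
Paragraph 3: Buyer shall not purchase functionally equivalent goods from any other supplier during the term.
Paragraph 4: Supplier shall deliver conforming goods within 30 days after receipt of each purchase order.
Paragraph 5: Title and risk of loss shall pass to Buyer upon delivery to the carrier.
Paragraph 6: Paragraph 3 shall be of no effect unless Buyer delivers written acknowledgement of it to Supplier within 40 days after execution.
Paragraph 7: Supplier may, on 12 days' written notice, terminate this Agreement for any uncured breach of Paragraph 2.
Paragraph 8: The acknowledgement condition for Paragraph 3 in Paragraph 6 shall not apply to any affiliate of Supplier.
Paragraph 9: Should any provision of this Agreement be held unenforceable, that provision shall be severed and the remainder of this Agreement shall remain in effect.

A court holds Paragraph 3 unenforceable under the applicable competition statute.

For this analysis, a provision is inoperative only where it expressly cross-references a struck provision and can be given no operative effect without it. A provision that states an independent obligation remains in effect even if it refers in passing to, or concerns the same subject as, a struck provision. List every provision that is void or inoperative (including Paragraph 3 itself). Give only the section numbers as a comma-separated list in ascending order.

3, 6, 8

Paragraph 3 is struck. Paragraph 6 merely fixes the acknowledgement condition for Paragraph 3; with Paragraph 3 gone it has nothing to operate on and falls away. Paragraph 8 has no operative effect of its own apart from Paragraph 6 and is therefore inoperative. Paragraph 1 mentions Paragraph 6 but its own obligation stands independently of Paragraph 6, so Paragraph 1 is not affected. Paragraph 9 is a severability clause and preserves every provision that can still be given independent effect. The provisions still in force are Paragraph 1, Paragraph 2, Paragraph 4, Paragraph 5, Paragraph 7, and Paragraph 9.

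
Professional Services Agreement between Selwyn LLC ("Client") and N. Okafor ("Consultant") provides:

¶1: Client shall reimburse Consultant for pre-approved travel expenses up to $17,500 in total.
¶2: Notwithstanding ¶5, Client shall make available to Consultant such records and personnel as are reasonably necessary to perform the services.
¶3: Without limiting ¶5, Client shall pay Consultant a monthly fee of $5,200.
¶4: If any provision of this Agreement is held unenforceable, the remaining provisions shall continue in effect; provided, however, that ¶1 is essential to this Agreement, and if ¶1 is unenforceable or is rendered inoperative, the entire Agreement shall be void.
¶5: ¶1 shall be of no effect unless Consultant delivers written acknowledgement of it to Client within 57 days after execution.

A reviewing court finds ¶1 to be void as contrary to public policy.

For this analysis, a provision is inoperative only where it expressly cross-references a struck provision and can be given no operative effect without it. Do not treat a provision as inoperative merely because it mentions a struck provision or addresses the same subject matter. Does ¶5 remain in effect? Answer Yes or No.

No

¶1 is struck. The only function of ¶5 is the acknowledgement condition for ¶1, so it cannot stand once ¶1 is removed. ¶4 makes ¶1 an essential term, and ¶1 is the provision held invalid; under ¶4, the entire Agreement is therefore void. No provision of the Agreement survives. ¶5 is among the inoperative provisions, so the answer is no.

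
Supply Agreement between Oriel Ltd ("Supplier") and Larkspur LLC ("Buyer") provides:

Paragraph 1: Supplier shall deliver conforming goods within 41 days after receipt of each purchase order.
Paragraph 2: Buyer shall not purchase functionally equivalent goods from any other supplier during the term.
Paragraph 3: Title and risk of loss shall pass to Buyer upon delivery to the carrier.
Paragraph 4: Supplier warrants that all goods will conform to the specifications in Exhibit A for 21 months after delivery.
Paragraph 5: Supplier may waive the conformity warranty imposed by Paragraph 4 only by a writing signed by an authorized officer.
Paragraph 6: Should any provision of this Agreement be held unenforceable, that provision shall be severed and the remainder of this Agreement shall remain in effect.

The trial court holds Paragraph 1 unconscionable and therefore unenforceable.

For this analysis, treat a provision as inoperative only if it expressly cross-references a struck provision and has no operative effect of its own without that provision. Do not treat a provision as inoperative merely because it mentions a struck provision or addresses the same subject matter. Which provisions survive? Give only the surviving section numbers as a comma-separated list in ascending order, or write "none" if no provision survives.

Paragraph 1 is struck. No other provision's operative terms depend on Paragraph 1. Paragraph 6 is a severability clause and preserves every provision that can still be given independent effect. Paragraph 2, Paragraph 3, Paragraph 4, Paragraph 5, and Paragraph 6 remain in effect.

2, 3, 4, 5, 6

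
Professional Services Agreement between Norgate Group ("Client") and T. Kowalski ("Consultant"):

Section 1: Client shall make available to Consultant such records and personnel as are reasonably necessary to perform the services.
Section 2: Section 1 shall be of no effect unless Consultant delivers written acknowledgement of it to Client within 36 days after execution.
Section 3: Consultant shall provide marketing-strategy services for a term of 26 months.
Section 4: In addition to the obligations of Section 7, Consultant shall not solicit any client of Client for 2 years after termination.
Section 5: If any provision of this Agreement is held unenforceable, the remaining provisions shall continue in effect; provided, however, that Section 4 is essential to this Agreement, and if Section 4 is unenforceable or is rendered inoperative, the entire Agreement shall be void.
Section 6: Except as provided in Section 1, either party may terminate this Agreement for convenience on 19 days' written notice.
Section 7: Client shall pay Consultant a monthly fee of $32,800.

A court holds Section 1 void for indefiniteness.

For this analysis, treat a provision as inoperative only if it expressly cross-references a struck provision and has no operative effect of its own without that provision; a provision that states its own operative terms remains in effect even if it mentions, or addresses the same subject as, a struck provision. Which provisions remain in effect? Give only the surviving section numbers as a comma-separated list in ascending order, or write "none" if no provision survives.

3, 4, 5, 6, 7

Section 1 is struck. Section 2 merely fixes the acknowledgement condition for Section 1; with Section 1 gone it has nothing to operate on and falls away. Section 6 mentions Section 1 but its own obligation stands independently of Section 1, so Section 6 is not affected. Section 5 makes Section 4 an essential term, but Section 4 is unaffected, so the severability proviso in Section 5 preserves the remaining provisions. That leaves Section 3, Section 4, Section 5, Section 6, and Section 7 in effect.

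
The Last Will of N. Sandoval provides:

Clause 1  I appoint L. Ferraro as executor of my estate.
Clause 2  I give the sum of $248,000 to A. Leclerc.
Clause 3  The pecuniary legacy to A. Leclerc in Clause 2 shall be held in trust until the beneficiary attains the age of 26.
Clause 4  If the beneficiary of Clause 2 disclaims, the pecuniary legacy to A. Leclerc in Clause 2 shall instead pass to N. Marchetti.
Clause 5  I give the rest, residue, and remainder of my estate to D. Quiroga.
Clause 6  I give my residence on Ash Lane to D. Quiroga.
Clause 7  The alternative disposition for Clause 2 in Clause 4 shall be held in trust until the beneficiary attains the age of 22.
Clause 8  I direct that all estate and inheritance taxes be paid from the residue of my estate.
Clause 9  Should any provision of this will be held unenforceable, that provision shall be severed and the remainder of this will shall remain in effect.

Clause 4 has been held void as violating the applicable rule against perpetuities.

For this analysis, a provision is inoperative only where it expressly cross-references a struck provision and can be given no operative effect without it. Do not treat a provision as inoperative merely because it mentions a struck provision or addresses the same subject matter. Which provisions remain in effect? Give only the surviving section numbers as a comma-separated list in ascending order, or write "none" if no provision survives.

1, 2, 3, 5, 6, 8, 9

Clause 4 is struck. Clause 7 merely fixes the trust for Clause 4; with Clause 4 gone it has nothing to operate on and falls away. Clause 9 is a severability clause and preserves every provision that can still be given independent effect. The provisions still in force are Clause 1, Clause 2, Clause 3, Clause 5, Clause 6, Clause 8, and Clause 9.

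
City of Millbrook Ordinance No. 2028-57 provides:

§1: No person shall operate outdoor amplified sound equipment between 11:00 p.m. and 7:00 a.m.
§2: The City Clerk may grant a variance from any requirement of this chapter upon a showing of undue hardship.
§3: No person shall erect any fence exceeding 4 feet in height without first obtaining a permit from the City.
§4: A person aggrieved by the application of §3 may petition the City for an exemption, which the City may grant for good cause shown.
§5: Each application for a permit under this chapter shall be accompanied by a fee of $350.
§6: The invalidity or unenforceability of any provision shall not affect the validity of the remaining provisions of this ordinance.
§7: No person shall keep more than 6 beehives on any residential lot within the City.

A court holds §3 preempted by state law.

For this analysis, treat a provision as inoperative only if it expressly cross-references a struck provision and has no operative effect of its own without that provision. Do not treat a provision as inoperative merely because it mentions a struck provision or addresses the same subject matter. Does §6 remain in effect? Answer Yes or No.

Yes

§3 is struck. §4 merely fixes the exemption procedure for §3; with §3 gone it has nothing to operate on and falls away. §6 is a severability clause and preserves every provision that can still be given independent effect. The provisions still in force are §1, §2, §5, §6, and §7. §6 is among the surviving provisions, so the answer is yes.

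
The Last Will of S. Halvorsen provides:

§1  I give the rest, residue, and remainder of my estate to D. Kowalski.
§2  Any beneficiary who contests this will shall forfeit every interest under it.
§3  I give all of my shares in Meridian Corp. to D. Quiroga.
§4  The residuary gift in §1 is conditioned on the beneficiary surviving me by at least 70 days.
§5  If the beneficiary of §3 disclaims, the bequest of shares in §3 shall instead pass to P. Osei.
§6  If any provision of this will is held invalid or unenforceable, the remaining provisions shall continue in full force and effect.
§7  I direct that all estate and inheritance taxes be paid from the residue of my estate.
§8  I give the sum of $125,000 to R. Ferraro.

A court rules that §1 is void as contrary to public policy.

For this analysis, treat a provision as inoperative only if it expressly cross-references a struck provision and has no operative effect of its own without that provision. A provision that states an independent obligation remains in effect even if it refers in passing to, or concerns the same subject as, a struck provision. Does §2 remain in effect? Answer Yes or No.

§1 is struck. §4 operates only by reference to §1, so it falls with §1. Under the severability clause in §6, the remaining provisions continue in force. That leaves §2, §3, §5, §6, §7, and §8 in effect. §2 is among the surviving provisions, so the answer is yes.

Yes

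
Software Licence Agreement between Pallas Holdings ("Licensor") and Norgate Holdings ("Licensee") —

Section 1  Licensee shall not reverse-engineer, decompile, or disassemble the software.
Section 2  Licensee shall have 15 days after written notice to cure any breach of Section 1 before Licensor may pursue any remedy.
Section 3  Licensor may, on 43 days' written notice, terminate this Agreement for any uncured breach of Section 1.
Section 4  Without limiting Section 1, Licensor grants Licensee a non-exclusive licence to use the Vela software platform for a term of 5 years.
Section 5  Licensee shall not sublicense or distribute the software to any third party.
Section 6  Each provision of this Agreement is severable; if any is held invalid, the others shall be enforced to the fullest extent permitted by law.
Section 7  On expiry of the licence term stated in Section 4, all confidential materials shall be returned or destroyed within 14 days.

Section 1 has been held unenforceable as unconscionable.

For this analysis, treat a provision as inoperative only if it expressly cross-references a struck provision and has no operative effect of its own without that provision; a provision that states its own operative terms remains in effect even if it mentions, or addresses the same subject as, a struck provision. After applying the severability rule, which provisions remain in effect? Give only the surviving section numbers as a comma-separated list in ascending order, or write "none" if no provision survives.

4, 5, 6, 7

Section 1 is struck. The only function of Section 2 is the cure period for breach of Section 1, so it cannot stand once Section 1 is removed. Section 3 has no operative effect of its own apart from Section 1 and is therefore inoperative. Section 4 mentions Section 1 but its own obligation stands independently of Section 1, so Section 4 is not affected. Under the severability clause in Section 6, the remaining provisions continue in force. Section 4, Section 5, Section 6, and Section 7 remain in effect.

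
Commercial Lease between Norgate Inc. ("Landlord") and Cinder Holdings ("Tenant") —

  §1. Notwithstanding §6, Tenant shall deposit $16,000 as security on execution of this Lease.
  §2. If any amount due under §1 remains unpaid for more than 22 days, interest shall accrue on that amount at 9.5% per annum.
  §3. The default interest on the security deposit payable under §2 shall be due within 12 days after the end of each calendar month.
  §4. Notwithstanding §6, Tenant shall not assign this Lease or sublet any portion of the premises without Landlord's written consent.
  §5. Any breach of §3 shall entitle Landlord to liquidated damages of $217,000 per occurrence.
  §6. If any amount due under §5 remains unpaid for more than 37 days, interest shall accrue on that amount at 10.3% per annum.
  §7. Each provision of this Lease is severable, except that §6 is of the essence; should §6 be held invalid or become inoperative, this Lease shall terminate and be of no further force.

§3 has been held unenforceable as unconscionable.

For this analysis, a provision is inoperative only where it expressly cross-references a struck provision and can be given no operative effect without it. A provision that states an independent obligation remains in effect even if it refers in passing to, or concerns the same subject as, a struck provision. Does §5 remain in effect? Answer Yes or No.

§3 is struck. The whole of §5 is the liquidated-damages amount, defined by reference to §3, so §5 cannot stand once §3 is removed. §6 operates only by reference to §5, so it falls with §5. §7 makes §6 an essential term, and §6 has been rendered inoperative by the cascade; under §7, the entire Lease is therefore void. No provision of the Lease survives. §5 is among the inoperative provisions, so the answer is no.

No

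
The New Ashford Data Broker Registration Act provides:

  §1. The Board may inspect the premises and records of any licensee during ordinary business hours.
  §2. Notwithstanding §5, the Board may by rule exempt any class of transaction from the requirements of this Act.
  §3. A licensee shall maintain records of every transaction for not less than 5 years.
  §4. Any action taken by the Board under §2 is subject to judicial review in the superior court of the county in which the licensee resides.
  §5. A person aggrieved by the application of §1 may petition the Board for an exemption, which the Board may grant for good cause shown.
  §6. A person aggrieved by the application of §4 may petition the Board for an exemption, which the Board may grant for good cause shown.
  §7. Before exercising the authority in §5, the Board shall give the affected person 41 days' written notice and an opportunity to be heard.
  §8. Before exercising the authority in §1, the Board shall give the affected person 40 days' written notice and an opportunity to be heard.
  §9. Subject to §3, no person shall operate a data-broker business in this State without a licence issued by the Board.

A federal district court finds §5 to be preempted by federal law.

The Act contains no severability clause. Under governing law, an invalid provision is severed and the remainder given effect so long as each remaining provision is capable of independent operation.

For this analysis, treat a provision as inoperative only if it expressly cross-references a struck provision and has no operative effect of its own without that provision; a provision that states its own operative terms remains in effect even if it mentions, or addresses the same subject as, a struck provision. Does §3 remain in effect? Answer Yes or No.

Yes

§5 is struck. The only function of §7 is the notice-and-hearing requirement for §5, so it cannot stand once §5 is removed. §2 mentions §5 but its own obligation stands independently of §5, so §2 is not affected. With no severability clause, the stated default rule severs what cannot stand and enforces each remaining provision that can operate on its own. §1, §2, §3, §4, §6, §8, and §9 remain in effect. §3 is among the surviving provisions, so the answer is yes.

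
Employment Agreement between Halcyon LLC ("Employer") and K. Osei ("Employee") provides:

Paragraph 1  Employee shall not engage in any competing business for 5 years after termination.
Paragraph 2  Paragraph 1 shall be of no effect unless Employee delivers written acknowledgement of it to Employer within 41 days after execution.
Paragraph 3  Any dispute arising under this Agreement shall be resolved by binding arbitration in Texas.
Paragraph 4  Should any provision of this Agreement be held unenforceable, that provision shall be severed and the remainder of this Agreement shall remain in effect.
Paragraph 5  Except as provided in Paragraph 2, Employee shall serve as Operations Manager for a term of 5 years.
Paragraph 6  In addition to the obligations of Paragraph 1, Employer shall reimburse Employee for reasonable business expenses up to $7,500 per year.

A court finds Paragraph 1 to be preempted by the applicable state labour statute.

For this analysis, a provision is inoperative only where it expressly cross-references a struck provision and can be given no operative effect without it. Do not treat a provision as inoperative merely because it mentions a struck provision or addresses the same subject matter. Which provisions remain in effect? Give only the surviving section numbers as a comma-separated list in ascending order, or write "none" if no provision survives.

3, 4, 5, 6

Paragraph 1 is struck. The only function of Paragraph 2 is the acknowledgement condition for Paragraph 1, so it cannot stand once Paragraph 1 is removed. Paragraph 5 mentions Paragraph 2 but its own obligation stands independently of Paragraph 2, so Paragraph 5 is not affected. Although Paragraph 6 refers to Paragraph 1, its operative terms do not depend on Paragraph 1, so it remains in effect. Under the severability clause in Paragraph 4, the remaining provisions continue in force. That leaves Paragraph 3, Paragraph 4, Paragraph 5, and Paragraph 6 in effect.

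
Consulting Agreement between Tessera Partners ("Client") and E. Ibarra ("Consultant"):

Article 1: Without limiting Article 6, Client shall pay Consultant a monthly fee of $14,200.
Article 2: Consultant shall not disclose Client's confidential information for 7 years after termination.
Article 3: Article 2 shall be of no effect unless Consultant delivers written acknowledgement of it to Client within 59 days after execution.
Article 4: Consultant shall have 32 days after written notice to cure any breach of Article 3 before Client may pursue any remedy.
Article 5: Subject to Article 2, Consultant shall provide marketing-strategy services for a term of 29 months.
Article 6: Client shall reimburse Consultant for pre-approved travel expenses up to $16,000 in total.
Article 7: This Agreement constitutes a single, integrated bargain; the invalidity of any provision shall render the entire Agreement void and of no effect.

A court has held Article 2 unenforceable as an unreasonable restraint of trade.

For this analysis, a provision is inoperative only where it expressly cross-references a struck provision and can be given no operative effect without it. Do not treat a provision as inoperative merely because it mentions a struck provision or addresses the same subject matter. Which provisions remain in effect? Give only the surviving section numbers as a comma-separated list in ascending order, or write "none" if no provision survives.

Article 2 is struck. Article 3 merely fixes the acknowledgement condition for Article 2; with Article 2 gone it has nothing to operate on and falls away. Article 4 has no operative effect of its own apart from Article 3 and is therefore inoperative. Article 7 provides that the Agreement is not severable, so the invalidity of any one provision voids the entire Agreement. No provision of the Agreement survives.

none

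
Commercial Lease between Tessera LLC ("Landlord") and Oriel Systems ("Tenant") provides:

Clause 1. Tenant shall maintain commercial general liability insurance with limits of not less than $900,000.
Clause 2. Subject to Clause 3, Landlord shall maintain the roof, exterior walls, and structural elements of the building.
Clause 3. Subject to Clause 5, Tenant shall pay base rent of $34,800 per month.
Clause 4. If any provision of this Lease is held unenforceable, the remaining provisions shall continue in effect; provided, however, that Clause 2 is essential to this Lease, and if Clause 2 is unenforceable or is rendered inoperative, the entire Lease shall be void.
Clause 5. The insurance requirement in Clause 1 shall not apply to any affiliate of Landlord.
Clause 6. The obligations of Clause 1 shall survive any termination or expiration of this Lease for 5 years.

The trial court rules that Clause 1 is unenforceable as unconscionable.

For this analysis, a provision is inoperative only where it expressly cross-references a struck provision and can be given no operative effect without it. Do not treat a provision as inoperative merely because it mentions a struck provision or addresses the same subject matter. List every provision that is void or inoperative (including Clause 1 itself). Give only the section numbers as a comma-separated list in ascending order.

Clause 1 is struck. The whole of Clause 5 is the carve-out from the insurance requirement, defined by reference to Clause 1, so Clause 5 cannot stand once Clause 1 is removed. Clause 6 merely fixes the survival period for Clause 1; with Clause 1 gone it has nothing to operate on and falls away. Clause 3 mentions Clause 5 but its own obligation stands independently of Clause 5, so Clause 3 is not affected. Clause 4 makes Clause 2 an essential term, but Clause 2 is unaffected, so the severability proviso in Clause 4 preserves the remaining provisions. That leaves Clause 2, Clause 3, and Clause 4 in effect.

1, 5, 6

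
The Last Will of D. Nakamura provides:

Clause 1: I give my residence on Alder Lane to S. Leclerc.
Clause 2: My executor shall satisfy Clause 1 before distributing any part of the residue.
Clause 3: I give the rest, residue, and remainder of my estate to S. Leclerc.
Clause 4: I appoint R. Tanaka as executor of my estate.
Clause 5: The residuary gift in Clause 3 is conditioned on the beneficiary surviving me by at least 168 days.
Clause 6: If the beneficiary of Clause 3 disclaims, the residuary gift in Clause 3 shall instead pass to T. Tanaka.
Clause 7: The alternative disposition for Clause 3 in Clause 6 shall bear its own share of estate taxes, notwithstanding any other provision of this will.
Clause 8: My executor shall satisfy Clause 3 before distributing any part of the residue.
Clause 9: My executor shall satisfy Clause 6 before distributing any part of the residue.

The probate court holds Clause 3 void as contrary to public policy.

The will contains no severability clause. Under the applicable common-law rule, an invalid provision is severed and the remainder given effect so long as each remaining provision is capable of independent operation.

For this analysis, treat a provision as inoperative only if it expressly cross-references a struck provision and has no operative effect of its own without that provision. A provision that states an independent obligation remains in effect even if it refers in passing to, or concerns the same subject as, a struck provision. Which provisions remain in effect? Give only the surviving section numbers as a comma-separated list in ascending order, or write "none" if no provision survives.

1, 2, 4

Clause 3 is struck. Clause 5 has no operative effect of its own apart from Clause 3 and is therefore inoperative. Clause 6 operates only by reference to Clause 3, so it falls with Clause 3. Clause 8 has no operative effect of its own apart from Clause 3 and is therefore inoperative. Clause 7 operates only by reference to Clause 6, so it falls with Clause 6. Clause 9 has no operative effect of its own apart from Clause 6 and is therefore inoperative. With no severability clause, the stated default rule severs what cannot stand and enforces each remaining provision that can operate on its own. Clause 1, Clause 2, and Clause 4 remain in effect.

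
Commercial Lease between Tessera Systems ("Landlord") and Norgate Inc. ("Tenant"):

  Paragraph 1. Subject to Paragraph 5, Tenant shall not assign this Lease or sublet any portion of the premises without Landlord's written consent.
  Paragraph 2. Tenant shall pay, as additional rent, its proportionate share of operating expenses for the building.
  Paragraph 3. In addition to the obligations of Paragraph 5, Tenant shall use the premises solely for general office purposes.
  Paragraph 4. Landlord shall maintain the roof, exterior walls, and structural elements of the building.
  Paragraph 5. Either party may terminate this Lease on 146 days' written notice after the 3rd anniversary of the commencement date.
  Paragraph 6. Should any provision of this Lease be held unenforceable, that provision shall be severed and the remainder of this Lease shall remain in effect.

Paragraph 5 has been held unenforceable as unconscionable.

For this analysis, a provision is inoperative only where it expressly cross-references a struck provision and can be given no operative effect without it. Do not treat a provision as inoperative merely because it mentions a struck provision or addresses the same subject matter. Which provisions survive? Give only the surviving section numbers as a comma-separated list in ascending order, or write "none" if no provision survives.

1, 2, 3, 4, 6

Paragraph 5 is struck. Paragraph 1 mentions Paragraph 5 but its own obligation stands independently of Paragraph 5, so Paragraph 1 is not affected. Although Paragraph 3 refers to Paragraph 5, its operative terms do not depend on Paragraph 5, so it remains in effect. No other provision's operative terms depend on Paragraph 5. Paragraph 6 is a severability clause and preserves every provision that can still be given independent effect. That leaves Paragraph 1, Paragraph 2, Paragraph 3, Paragraph 4, and Paragraph 6 in effect.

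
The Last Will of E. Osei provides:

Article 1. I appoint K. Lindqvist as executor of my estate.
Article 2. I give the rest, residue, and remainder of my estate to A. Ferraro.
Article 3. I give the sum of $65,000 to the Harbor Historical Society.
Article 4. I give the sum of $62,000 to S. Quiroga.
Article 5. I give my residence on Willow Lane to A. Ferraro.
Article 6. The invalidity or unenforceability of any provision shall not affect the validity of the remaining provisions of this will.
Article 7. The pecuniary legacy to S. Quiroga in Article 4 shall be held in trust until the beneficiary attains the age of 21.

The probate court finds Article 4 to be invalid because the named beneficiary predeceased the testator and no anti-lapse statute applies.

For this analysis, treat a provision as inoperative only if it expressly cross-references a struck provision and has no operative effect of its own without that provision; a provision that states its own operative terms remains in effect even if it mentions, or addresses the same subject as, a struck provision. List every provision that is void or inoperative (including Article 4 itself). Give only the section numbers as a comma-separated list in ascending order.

4, 7

Article 4 is struck. The only function of Article 7 is the trust for Article 4, so it cannot stand once Article 4 is removed. Under the severability clause in Article 6, the remaining provisions continue in force. The provisions still in force are Article 1, Article 2, Article 3, Article 5, and Article 6.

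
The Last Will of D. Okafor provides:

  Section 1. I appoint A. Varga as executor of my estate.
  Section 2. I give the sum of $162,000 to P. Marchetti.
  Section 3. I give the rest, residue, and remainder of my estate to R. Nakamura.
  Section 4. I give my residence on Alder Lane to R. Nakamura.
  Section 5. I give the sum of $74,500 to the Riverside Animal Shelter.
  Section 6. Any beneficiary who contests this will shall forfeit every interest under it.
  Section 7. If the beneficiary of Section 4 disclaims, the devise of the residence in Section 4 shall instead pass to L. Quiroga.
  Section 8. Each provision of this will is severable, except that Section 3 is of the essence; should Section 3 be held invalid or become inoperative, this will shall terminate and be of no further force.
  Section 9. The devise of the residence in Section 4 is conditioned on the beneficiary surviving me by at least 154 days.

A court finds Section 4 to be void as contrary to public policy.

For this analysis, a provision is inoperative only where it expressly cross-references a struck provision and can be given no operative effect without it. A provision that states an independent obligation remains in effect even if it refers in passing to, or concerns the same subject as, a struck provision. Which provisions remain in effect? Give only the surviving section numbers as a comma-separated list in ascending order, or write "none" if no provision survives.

1, 2, 3, 5, 6, 8

Section 4 is struck. Section 7 has no operative effect of its own apart from Section 4 and is therefore inoperative. Section 9 operates only by reference to Section 4, so it falls with Section 4. Section 8 makes Section 3 an essential term, but Section 3 is unaffected, so the severability proviso in Section 8 preserves the remaining provisions. The provisions still in force are Section 1, Section 2, Section 3, Section 5, Section 6, and Section 8.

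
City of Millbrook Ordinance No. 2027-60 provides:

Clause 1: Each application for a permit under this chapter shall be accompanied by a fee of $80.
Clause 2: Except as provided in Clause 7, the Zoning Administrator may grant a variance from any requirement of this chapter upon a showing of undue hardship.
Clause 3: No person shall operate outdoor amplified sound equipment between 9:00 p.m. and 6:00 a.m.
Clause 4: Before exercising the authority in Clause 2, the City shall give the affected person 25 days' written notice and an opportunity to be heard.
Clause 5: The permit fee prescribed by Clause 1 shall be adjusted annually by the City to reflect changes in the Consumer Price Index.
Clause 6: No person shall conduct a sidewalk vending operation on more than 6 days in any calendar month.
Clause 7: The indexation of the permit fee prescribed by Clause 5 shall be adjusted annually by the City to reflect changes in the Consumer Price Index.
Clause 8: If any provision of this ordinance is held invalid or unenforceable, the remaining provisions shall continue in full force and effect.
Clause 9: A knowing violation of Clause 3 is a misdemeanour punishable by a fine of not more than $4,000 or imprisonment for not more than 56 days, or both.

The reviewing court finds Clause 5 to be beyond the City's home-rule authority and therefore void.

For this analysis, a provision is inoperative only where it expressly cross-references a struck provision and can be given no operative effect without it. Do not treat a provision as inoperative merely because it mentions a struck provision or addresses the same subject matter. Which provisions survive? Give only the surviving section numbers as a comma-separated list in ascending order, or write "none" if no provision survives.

1, 2, 3, 4, 6, 8, 9

Clause 5 is struck. The whole of Clause 7 is the indexation of the indexation of the permit fee, defined by reference to Clause 5, so Clause 7 cannot stand once Clause 5 is removed. Although Clause 2 refers to Clause 7, its operative terms do not depend on Clause 7, so it remains in effect. Under the severability clause in Clause 8, the remaining provisions continue in force. The provisions still in force are Clause 1, Clause 2, Clause 3, Clause 4, Clause 6, Clause 8, and Clause 9.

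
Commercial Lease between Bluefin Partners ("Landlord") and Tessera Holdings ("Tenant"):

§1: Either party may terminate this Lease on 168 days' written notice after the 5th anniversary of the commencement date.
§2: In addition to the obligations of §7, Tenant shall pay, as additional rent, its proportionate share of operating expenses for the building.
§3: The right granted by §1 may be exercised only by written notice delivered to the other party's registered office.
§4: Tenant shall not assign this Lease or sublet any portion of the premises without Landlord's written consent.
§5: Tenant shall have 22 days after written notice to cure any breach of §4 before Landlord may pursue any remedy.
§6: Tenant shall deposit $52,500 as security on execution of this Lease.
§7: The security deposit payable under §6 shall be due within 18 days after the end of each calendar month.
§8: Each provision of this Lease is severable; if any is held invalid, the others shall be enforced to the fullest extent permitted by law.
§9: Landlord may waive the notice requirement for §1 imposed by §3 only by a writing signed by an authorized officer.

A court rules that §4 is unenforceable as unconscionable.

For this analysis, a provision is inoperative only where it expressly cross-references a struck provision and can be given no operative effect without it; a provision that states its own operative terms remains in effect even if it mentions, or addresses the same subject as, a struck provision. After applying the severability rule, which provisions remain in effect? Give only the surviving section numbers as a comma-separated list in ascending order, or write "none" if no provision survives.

1, 2, 3, 6, 7, 8, 9

§4 is struck. §5 merely fixes the cure period for breach of §4; with §4 gone it has nothing to operate on and falls away. Under the severability clause in §8, the remaining provisions continue in force. §1, §2, §3, §6, §7, §8, and §9 remain in effect.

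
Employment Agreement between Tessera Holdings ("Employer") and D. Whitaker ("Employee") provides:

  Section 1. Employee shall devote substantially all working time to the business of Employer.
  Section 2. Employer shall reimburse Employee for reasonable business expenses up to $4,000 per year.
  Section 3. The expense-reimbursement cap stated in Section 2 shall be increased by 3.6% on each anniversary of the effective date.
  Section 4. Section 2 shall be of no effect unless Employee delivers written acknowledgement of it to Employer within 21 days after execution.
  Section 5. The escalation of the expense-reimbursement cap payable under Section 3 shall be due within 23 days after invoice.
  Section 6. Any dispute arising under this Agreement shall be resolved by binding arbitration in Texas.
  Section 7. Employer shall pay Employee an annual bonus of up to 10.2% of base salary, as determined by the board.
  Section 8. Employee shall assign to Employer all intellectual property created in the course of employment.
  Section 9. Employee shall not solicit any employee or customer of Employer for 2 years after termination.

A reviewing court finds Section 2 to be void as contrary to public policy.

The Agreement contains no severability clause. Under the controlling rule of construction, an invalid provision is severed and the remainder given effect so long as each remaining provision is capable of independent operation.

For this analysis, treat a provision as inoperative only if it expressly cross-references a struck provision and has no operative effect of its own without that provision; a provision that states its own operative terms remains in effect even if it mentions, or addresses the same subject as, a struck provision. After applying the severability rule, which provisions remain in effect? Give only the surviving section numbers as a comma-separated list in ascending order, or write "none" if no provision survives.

1, 6, 7, 8, 9

Section 2 is struck. Section 3 operates only by reference to Section 2, so it falls with Section 2. Section 4 merely fixes the acknowledgement condition for Section 2; with Section 2 gone it has nothing to operate on and falls away. Section 5 operates only by reference to Section 3, so it falls with Section 3. Under the stated default rule, only provisions that cannot operate independently fall away; the rest are enforced. The provisions still in force are Section 1, Section 6, Section 7, Section 8, and Section 9.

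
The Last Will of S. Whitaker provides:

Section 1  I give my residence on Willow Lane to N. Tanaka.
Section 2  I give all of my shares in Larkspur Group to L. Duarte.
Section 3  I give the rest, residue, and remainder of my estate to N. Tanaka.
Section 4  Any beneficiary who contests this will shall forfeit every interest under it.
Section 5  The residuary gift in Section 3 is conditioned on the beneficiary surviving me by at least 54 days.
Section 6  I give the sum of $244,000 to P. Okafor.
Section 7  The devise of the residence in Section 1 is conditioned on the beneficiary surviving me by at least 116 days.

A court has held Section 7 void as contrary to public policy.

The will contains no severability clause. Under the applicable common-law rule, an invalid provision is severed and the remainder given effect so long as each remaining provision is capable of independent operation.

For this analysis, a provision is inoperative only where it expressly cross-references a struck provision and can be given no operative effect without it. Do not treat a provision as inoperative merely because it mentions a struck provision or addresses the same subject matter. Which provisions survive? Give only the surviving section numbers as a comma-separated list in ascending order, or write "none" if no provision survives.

Section 7 is struck. Nothing else in the will is defined by reference to Section 7. With no severability clause, the stated default rule severs what cannot stand and enforces each remaining provision that can operate on its own. The provisions still in force are Section 1, Section 2, Section 3, Section 4, Section 5, and Section 6.

1, 2, 3, 4, 5, 6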